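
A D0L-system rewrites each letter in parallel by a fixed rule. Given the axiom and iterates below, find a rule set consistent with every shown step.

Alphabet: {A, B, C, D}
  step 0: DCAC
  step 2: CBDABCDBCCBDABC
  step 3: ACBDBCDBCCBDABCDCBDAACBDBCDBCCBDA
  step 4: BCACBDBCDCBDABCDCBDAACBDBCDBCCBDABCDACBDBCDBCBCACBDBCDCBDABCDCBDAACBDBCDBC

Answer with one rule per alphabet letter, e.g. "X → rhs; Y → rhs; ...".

A->BC, B->CBD, C->A, D->BCD

  step 3 ⇒ step 4: ACBDBCDBCCBDABCDCBDAACBDBCDBCCBDA ⇒ BC·A·CBD·BCD·CBD·A·BCD·CBD·A·A·CBD·BCD·BC·CBD·A·BCD·A·CBD·BCD·BC·BC·A·CBD·BCD·CBD·A·BCD·CBD·A·A·CBD·BCD·BC
    A ↦ BC
    B ↦ CBD
    C ↦ A
    D ↦ BCD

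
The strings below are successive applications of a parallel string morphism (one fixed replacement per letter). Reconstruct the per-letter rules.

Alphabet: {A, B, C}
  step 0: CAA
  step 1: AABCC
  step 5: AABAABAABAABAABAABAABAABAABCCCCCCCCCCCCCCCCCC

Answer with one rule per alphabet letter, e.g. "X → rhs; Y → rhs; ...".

  step 0 ⇒ step 1: CAA ⇒ AAB·C·C
    A ↦ C
    C ↦ AAB
    B ↦ C  (constrained at step 1)

A->C, B->C, C->AAB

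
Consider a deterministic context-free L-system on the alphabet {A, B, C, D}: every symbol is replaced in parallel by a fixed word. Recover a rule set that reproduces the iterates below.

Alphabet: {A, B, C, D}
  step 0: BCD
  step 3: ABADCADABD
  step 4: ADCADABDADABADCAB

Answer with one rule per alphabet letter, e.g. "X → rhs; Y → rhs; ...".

  step 3 ⇒ step 4: ABADCADABD ⇒ AD·C·AD·AB·D·AD·AB·AD·C·AB
    A ↦ AD
    B ↦ C
    C ↦ D
    D ↦ AB

A->AD, B->C, C->D, D->AB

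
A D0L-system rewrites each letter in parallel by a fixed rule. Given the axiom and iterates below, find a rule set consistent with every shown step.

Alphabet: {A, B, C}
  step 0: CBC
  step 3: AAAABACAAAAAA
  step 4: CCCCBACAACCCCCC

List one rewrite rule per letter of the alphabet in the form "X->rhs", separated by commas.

A->C, B->BA, C->AA

  step 3 ⇒ step 4: AAAABACAAAAAA ⇒ C·C·C·C·BA·C·AA·C·C·C·C·C·C
    A ↦ C
    B ↦ BA
    C ↦ AA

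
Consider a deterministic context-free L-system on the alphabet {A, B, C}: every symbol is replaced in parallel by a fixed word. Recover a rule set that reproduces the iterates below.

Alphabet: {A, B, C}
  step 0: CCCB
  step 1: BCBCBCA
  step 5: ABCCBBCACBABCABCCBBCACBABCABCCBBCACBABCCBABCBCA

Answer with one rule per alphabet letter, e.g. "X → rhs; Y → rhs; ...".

  step 0 ⇒ step 1: CCCB ⇒ BC·BC·BC·A
    B ↦ A
    C ↦ BC
    A ↦ CB  (constrained at step 1)

A->CB, B->A, C->BC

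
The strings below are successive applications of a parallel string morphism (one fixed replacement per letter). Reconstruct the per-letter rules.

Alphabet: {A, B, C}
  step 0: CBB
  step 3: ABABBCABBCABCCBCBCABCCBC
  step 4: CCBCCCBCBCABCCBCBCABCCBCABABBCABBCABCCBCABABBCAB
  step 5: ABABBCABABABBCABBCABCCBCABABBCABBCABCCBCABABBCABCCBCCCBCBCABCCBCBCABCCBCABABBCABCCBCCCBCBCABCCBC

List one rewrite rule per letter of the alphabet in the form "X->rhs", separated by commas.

  step 4 ⇒ step 5: CCBCCCBCBCABCCBCBCABCCBCABABBCABBCABCCBCABABBCAB ⇒ AB·AB·BC·AB·AB·AB·BC·AB·BC·AB·CC·BC·AB·AB·BC·AB·BC·AB·CC·BC·AB·AB·BC·AB·CC·BC·CC·BC·BC·AB·CC·BC·BC·AB·CC·BC·AB·AB·BC·AB·CC·BC·CC·BC·BC·AB·CC·BC
    A ↦ CC
    B ↦ BC
    C ↦ AB

A->CC, B->BC, C->AB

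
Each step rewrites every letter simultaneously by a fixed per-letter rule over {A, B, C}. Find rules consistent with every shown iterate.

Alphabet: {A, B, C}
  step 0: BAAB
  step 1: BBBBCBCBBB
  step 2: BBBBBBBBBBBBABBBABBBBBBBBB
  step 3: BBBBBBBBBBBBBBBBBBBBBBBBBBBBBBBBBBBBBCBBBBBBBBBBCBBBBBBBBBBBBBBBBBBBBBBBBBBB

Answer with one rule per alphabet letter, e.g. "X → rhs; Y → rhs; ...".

  step 2 ⇒ step 3: BBBBBBBBBBBBABBBABBBBBBBBB ⇒ BBB·BBB·BBB·BBB·BBB·BBB·BBB·BBB·BBB·BBB·BBB·BBB·BC·BBB·BBB·BBB·BC·BBB·BBB·BBB·BBB·BBB·BBB·BBB·BBB·BBB
    A ↦ BC
    B ↦ BBB
  step 1 ⇒ step 2: BBBBCBCBBB ⇒ BBB·BBB·BBB·BBB·A·BBB·A·BBB·BBB·BBB
    C ↦ A

A->BC, B->BBB, C->A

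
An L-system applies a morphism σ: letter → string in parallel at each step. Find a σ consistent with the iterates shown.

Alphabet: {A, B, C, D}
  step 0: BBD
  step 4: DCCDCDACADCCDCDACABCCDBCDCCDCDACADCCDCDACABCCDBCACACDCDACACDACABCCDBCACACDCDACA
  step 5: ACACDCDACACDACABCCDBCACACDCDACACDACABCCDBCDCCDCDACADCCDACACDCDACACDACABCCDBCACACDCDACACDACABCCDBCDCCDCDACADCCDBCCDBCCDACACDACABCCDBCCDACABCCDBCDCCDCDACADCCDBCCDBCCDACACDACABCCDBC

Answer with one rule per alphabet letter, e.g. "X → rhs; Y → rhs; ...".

  step 4 ⇒ step 5: DCCDCDACADCCDCDACABCCDBCDCCDCDACADCCDCDACABCCDBCACACDCDACACDACABCCDBCACACDCDACA ⇒ ACA·CD·CD·ACA·CD·ACA·BC·CD·BC·ACA·CD·CD·ACA·CD·ACA·BC·CD·BC·DC·CD·CD·ACA·DC·CD·ACA·CD·CD·ACA·CD·ACA·BC·CD·BC·ACA·CD·CD·ACA·CD·ACA·BC·CD·BC·DC·CD·CD·ACA·DC·CD·BC·CD·BC·CD·ACA·CD·ACA·BC·CD·BC·CD·ACA·BC·CD·BC·DC·CD·CD·ACA·DC·CD·BC·CD·BC·CD·ACA·CD·ACA·BC·CD·BC
    A ↦ BC
    B ↦ DC
    C ↦ CD
    D ↦ ACA

A->BC, B->DC, C->CD, D->ACA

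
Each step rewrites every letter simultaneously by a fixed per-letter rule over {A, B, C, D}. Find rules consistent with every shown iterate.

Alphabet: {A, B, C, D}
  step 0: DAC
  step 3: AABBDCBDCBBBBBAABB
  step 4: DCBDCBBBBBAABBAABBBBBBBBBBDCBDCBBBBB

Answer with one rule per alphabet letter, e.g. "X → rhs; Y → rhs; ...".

A->DCB, B->BB, C->A, D->A

  step 3 ⇒ step 4: AABBDCBDCBBBBBAABB ⇒ DCB·DCB·BB·BB·A·A·BB·A·A·BB·BB·BB·BB·BB·DCB·DCB·BB·BB
    A ↦ DCB
    B ↦ BB
    C ↦ A
    D ↦ A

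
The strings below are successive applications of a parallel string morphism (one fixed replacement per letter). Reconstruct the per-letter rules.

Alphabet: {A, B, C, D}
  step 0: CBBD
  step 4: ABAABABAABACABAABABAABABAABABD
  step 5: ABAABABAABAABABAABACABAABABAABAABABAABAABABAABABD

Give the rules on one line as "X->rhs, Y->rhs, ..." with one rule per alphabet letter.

A->AB, B->A, C->AC, D->BD

  step 4 ⇒ step 5: ABAABABAABACABAABABAABABAABABD ⇒ AB·A·AB·AB·A·AB·A·AB·AB·A·AB·AC·AB·A·AB·AB·A·AB·A·AB·AB·A·AB·A·AB·AB·A·AB·A·BD
    A ↦ AB
    B ↦ A
    C ↦ AC
    D ↦ BD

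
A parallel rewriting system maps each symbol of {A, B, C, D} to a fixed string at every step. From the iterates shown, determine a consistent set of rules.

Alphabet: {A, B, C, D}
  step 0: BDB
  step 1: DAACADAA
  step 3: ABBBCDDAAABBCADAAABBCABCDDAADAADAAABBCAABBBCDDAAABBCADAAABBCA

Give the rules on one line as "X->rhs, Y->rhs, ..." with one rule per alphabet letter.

A->BCD, B->DAA, C->ABB, D->CA

  step 0 ⇒ step 1: BDB ⇒ DAA·CA·DAA
    B ↦ DAA
    D ↦ CA
    A ↦ BCD  (constrained at step 1)
    C ↦ ABB  (constrained at step 1)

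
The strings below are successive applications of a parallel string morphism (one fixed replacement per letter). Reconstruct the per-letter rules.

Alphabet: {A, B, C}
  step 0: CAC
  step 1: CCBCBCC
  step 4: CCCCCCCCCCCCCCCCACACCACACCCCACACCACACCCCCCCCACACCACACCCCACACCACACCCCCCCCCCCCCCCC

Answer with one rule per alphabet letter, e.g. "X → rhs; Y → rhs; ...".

A->BCB, B->ACA, C->CC

  step 0 ⇒ step 1: CAC ⇒ CC·BCB·CC
    A ↦ BCB
    C ↦ CC
    B ↦ ACA  (constrained at step 1)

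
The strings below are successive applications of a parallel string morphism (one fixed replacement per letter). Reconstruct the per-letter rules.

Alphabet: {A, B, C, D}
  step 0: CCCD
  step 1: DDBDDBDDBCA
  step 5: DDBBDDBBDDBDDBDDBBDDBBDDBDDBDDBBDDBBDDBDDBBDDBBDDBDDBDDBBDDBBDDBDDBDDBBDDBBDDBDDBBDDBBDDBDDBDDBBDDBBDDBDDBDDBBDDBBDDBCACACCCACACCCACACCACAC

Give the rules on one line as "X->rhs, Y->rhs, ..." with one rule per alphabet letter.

  step 0 ⇒ step 1: CCCD ⇒ DDB·DDB·DDB·CA
    C ↦ DDB
    D ↦ CA
    A ↦ B  (constrained at step 1)
    B ↦ C  (constrained at step 1)

A->B, B->C, C->DDB, D->CA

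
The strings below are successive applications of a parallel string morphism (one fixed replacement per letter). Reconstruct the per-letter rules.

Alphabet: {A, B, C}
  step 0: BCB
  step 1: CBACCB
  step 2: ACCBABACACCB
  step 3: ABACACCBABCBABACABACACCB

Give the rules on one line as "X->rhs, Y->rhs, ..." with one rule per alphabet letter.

A->AB, B->CB, C->AC

  step 2 ⇒ step 3: ACCBABACACCB ⇒ AB·AC·AC·CB·AB·CB·AB·AC·AB·AC·AC·CB
    A ↦ AB
    B ↦ CB
    C ↦ AC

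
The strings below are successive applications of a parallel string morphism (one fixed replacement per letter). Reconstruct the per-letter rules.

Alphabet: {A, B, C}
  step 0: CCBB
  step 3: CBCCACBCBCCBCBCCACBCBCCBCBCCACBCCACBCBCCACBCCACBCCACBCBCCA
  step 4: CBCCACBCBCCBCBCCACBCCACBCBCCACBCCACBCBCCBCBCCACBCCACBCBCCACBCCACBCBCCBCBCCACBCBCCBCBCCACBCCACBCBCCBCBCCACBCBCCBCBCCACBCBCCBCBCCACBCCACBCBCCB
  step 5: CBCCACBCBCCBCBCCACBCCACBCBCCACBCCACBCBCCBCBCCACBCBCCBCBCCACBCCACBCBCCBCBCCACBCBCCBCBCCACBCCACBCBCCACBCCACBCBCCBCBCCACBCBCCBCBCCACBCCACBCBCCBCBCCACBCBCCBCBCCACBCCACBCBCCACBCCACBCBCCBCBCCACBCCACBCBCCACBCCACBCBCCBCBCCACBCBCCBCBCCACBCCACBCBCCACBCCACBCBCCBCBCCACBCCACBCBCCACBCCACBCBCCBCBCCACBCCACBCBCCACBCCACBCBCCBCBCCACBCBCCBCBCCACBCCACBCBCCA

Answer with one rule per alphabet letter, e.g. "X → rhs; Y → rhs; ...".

  step 4 ⇒ step 5: CBCCACBCBCCBCBCCACBCCACBCBCCACBCCACBCBCCBCBCCACBCCACBCBCCACBCCACBCBCCBCBCCACBCBCCBCBCCACBCCACBCBCCBCBCCACBCBCCBCBCCACBCBCCBCBCCACBCCACBCBCCB ⇒ CB·CCA·CB·CB·CCB·CB·CCA·CB·CCA·CB·CB·CCA·CB·CCA·CB·CB·CCB·CB·CCA·CB·CB·CCB·CB·CCA·CB·CCA·CB·CB·CCB·CB·CCA·CB·CB·CCB·CB·CCA·CB·CCA·CB·CB·CCA·CB·CCA·CB·CB·CCB·CB·CCA·CB·CB·CCB·CB·CCA·CB·CCA·CB·CB·CCB·CB·CCA·CB·CB·CCB·CB·CCA·CB·CCA·CB·CB·CCA·CB·CCA·CB·CB·CCB·CB·CCA·CB·CCA·CB·CB·CCA·CB·CCA·CB·CB·CCB·CB·CCA·CB·CB·CCB·CB·CCA·CB·CCA·CB·CB·CCA·CB·CCA·CB·CB·CCB·CB·CCA·CB·CCA·CB·CB·CCA·CB·CCA·CB·CB·CCB·CB·CCA·CB·CCA·CB·CB·CCA·CB·CCA·CB·CB·CCB·CB·CCA·CB·CB·CCB·CB·CCA·CB·CCA·CB·CB·CCA
    A ↦ CCB
    B ↦ CCA
    C ↦ CB

A->CCB, B->CCA, C->CB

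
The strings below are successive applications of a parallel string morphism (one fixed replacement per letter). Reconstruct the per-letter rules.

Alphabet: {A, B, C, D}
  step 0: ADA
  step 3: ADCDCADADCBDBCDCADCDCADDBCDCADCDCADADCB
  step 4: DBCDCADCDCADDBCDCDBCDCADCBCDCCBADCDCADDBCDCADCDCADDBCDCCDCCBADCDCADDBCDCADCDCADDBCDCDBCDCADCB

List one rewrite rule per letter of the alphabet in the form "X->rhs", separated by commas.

  step 3 ⇒ step 4: ADCDCADADCBDBCDCADCDCADDBCDCADCDCADADCB ⇒ DB·CDC·AD·CDC·AD·DB·CDC·DB·CDC·AD·CB·CDC·CB·AD·CDC·AD·DB·CDC·AD·CDC·AD·DB·CDC·CDC·CB·AD·CDC·AD·DB·CDC·AD·CDC·AD·DB·CDC·DB·CDC·AD·CB
    A ↦ DB
    B ↦ CB
    C ↦ AD
    D ↦ CDC

A->DB, B->CB, C->AD, D->CDC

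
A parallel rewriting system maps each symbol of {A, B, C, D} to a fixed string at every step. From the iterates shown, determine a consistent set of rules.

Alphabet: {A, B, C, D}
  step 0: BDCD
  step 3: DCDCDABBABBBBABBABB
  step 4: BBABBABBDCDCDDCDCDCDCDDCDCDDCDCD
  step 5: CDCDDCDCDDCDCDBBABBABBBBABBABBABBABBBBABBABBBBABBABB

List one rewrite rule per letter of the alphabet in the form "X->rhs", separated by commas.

  step 4 ⇒ step 5: BBABBABBDCDCDDCDCDCDCDDCDCDDCDCD ⇒ CD·CD·D·CD·CD·D·CD·CD·BB·A·BB·A·BB·BB·A·BB·A·BB·A·BB·A·BB·BB·A·BB·A·BB·BB·A·BB·A·BB
    A ↦ D
    B ↦ CD
    C ↦ A
    D ↦ BB

A->D, B->CD, C->A, D->BB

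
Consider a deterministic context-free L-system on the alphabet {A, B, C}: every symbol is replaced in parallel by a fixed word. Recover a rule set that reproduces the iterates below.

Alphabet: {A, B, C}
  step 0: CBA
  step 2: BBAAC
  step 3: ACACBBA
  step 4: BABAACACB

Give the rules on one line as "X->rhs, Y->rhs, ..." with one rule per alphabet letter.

A->B, B->AC, C->A

  step 3 ⇒ step 4: ACACBBA ⇒ B·A·B·A·AC·AC·B
    A ↦ B
    B ↦ AC
    C ↦ A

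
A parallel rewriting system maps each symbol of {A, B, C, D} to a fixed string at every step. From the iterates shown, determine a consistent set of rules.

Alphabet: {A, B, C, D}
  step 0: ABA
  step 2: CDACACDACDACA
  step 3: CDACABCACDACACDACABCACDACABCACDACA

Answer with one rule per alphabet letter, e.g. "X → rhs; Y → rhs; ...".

A->CA, B->C, C->CDA, D->CAB

  step 2 ⇒ step 3: CDACACDACDACA ⇒ CDA·CAB·CA·CDA·CA·CDA·CAB·CA·CDA·CAB·CA·CDA·CA
    A ↦ CA
    C ↦ CDA
    D ↦ CAB
    B ↦ C  (constrained at step 0)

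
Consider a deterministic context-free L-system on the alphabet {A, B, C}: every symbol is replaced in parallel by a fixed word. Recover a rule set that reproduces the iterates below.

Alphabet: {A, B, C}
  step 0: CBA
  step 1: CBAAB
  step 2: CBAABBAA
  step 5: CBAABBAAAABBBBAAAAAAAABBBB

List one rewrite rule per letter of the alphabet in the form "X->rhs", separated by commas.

A->B, B->AA, C->CB

  step 1 ⇒ step 2: CBAAB ⇒ CB·AA·B·B·AA
    A ↦ B
    B ↦ AA
    C ↦ CB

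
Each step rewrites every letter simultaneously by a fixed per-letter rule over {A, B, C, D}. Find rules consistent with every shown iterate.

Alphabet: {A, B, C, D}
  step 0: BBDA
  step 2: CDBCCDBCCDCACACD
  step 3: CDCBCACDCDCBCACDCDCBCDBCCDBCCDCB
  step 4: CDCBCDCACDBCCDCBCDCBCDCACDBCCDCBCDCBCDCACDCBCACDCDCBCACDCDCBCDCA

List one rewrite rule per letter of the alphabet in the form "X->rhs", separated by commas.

  step 3 ⇒ step 4: CDCBCACDCDCBCACDCDCBCDBCCDBCCDCB ⇒ CD·CB·CD·CA·CD·BC·CD·CB·CD·CB·CD·CA·CD·BC·CD·CB·CD·CB·CD·CA·CD·CB·CA·CD·CD·CB·CA·CD·CD·CB·CD·CA
    A ↦ BC
    B ↦ CA
    C ↦ CD
    D ↦ CB

A->BC, B->CA, C->CD, D->CB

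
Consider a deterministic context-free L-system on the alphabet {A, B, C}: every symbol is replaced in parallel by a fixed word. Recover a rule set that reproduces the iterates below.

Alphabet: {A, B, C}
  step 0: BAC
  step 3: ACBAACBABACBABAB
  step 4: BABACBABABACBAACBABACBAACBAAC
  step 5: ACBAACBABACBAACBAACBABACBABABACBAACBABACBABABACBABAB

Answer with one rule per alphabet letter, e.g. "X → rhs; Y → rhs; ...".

  step 4 ⇒ step 5: BABACBABABACBAACBABACBAACBAAC ⇒ AC·BA·AC·BA·B·AC·BA·AC·BA·AC·BA·B·AC·BA·BA·B·AC·BA·AC·BA·B·AC·BA·BA·B·AC·BA·BA·B
    A ↦ BA
    B ↦ AC
    C ↦ B

A->BA, B->AC, C->B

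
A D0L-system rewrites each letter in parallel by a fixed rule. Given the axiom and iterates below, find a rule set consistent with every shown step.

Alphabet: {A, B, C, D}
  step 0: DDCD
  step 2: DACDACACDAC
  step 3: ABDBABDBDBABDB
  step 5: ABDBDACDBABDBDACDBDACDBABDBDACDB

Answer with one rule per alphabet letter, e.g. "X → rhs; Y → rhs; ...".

  step 2 ⇒ step 3: DACDACACDAC ⇒ AB·D·B·AB·D·B·D·B·AB·D·B
    A ↦ D
    C ↦ B
    D ↦ AB
    B ↦ AC  (constrained at step 3)

A->D, B->AC, C->B, D->AB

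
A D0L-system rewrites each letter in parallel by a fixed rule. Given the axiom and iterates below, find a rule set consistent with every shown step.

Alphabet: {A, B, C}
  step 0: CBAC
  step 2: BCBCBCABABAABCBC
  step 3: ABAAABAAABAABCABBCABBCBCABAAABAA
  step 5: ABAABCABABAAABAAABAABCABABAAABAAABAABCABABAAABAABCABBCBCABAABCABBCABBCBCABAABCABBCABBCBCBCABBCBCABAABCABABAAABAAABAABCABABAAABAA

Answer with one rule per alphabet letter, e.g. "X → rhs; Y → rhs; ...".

  step 2 ⇒ step 3: BCBCBCABABAABCBC ⇒ AB·AA·AB·AA·AB·AA·BC·AB·BC·AB·BC·BC·AB·AA·AB·AA
    A ↦ BC
    B ↦ AB
    C ↦ AA

A->BC, B->AB, C->AA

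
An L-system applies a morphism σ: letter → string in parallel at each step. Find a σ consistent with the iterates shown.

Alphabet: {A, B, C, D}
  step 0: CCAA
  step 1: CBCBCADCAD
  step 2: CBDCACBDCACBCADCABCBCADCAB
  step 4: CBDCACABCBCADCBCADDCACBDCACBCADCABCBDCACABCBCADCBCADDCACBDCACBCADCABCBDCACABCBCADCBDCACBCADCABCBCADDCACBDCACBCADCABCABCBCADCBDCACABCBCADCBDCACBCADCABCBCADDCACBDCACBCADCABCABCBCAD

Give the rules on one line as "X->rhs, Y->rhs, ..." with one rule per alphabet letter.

  step 1 ⇒ step 2: CBCBCADCAD ⇒ CB·DCA·CB·DCA·CB·CAD·CAB·CB·CAD·CAB
    A ↦ CAD
    B ↦ DCA
    C ↦ CB
    D ↦ CAB

A->CAD, B->DCA, C->CB, D->CAB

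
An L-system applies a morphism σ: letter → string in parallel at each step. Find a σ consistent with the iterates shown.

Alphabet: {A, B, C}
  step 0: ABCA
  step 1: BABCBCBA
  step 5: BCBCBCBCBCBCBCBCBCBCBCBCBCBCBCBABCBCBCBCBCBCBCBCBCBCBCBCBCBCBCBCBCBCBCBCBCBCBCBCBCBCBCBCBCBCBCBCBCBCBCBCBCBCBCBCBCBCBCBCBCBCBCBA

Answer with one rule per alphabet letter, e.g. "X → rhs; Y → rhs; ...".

  step 0 ⇒ step 1: ABCA ⇒ BA·BC·BC·BA
    A ↦ BA
    B ↦ BC
    C ↦ BC

A->BA, B->BC, C->BC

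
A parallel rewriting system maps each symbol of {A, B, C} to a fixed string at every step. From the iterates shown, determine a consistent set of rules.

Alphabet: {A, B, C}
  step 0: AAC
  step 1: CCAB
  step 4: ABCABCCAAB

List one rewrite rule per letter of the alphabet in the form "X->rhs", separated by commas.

  step 0 ⇒ step 1: AAC ⇒ C·C·AB
    A ↦ C
    C ↦ AB
    B ↦ A  (constrained at step 1)

A->C, B->A, C->AB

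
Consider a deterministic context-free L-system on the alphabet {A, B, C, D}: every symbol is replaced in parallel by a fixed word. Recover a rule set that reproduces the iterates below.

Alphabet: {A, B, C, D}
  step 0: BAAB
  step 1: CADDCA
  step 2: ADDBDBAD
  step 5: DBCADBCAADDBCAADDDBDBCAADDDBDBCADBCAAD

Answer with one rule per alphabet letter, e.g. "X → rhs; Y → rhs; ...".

A->D, B->CA, C->A, D->DB

  step 1 ⇒ step 2: CADDCA ⇒ A·D·DB·DB·A·D
    A ↦ D
    C ↦ A
    D ↦ DB
  step 0 ⇒ step 1: BAAB ⇒ CA·D·D·CA
    B ↦ CA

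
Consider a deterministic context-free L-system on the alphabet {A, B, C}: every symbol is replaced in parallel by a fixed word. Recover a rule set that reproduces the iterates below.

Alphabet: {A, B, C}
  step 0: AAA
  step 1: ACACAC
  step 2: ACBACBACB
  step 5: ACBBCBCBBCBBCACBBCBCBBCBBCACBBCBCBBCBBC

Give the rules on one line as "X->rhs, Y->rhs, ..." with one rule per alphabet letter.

  step 1 ⇒ step 2: ACACAC ⇒ AC·B·AC·B·AC·B
    A ↦ AC
    C ↦ B
    B ↦ BC  (constrained at step 2)

A->AC, B->BC, C->B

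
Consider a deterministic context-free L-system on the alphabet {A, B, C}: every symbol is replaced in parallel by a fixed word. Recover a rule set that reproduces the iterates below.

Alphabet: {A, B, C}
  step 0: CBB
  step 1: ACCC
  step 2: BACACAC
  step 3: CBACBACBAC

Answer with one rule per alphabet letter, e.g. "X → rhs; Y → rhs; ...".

A->B, B->C, C->AC

  step 2 ⇒ step 3: BACACAC ⇒ C·B·AC·B·AC·B·AC
    A ↦ B
    B ↦ C
    C ↦ AC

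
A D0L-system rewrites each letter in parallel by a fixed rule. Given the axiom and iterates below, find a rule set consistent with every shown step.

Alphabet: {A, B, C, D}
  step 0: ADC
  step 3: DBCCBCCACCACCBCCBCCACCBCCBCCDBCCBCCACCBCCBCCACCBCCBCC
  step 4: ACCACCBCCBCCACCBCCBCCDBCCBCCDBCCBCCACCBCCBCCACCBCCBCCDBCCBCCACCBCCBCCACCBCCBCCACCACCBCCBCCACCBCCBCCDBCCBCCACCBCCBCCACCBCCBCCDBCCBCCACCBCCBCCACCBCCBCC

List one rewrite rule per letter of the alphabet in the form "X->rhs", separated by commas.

  step 3 ⇒ step 4: DBCCBCCACCACCBCCBCCACCBCCBCCDBCCBCCACCBCCBCCACCBCCBCC ⇒ ACC·ACC·BCC·BCC·ACC·BCC·BCC·D·BCC·BCC·D·BCC·BCC·ACC·BCC·BCC·ACC·BCC·BCC·D·BCC·BCC·ACC·BCC·BCC·ACC·BCC·BCC·ACC·ACC·BCC·BCC·ACC·BCC·BCC·D·BCC·BCC·ACC·BCC·BCC·ACC·BCC·BCC·D·BCC·BCC·ACC·BCC·BCC·ACC·BCC·BCC
    A ↦ D
    B ↦ ACC
    C ↦ BCC
    D ↦ ACC

A->D, B->ACC, C->BCC, D->ACC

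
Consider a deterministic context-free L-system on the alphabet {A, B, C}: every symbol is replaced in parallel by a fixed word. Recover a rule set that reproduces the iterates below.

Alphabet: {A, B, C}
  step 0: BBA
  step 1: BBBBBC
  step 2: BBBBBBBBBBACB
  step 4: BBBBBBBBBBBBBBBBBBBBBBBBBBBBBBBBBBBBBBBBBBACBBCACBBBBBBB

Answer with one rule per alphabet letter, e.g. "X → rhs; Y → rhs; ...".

A->BC, B->BB, C->ACB

  step 1 ⇒ step 2: BBBBBC ⇒ BB·BB·BB·BB·BB·ACB
    B ↦ BB
    C ↦ ACB
  step 0 ⇒ step 1: BBA ⇒ BB·BB·BC
    A ↦ BC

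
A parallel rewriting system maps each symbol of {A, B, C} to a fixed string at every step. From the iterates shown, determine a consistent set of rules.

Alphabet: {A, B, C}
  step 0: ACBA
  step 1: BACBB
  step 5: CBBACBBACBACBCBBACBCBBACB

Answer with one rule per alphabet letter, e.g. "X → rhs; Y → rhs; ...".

A->B, B->CB, C->A

  step 0 ⇒ step 1: ACBA ⇒ B·A·CB·B
    A ↦ B
    B ↦ CB
    C ↦ A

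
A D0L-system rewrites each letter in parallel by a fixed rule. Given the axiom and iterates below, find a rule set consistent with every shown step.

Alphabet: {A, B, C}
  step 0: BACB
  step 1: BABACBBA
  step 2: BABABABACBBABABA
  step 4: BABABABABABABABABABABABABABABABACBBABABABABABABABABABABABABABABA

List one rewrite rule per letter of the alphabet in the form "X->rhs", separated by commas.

A->BA, B->BA, C->CB

  step 1 ⇒ step 2: BABACBBA ⇒ BA·BA·BA·BA·CB·BA·BA·BA
    A ↦ BA
    B ↦ BA
    C ↦ CB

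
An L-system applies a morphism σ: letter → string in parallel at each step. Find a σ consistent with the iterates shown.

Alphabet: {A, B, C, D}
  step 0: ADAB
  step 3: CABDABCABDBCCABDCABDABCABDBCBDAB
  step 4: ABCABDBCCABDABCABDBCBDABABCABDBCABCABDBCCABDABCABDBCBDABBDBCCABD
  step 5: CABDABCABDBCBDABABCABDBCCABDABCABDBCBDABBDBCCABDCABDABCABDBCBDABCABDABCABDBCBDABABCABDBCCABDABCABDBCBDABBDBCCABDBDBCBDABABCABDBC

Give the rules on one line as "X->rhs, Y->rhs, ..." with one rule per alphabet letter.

  step 4 ⇒ step 5: ABCABDBCCABDABCABDBCBDABABCABDBCABCABDBCCABDABCABDBCBDABBDBCCABD ⇒ CA·BD·AB·CA·BD·BC·BD·AB·AB·CA·BD·BC·CA·BD·AB·CA·BD·BC·BD·AB·BD·BC·CA·BD·CA·BD·AB·CA·BD·BC·BD·AB·CA·BD·AB·CA·BD·BC·BD·AB·AB·CA·BD·BC·CA·BD·AB·CA·BD·BC·BD·AB·BD·BC·CA·BD·BD·BC·BD·AB·AB·CA·BD·BC
    A ↦ CA
    B ↦ BD
    C ↦ AB
    D ↦ BC

A->CA, B->BD, C->AB, D->BC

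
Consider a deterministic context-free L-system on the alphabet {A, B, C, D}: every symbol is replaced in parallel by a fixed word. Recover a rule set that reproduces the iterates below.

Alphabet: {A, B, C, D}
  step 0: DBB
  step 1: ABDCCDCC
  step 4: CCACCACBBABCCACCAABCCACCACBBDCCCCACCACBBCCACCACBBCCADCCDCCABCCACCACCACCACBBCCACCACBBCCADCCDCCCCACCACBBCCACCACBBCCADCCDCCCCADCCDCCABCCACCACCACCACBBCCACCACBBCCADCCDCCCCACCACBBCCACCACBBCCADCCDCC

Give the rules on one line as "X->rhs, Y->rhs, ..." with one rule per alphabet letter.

A->CBB, B->DCC, C->CCA, D->AB

  step 0 ⇒ step 1: DBB ⇒ AB·DCC·DCC
    B ↦ DCC
    D ↦ AB
    A ↦ CBB  (constrained at step 1)
    C ↦ CCA  (constrained at step 1)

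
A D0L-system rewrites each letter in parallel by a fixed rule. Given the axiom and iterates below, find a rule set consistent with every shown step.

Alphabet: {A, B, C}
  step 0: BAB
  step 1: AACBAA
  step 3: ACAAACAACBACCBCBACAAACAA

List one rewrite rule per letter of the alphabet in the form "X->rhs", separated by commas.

  step 0 ⇒ step 1: BAB ⇒ AA·CB·AA
    A ↦ CB
    B ↦ AA
    C ↦ AC  (constrained at step 1)

A->CB, B->AA, C->AC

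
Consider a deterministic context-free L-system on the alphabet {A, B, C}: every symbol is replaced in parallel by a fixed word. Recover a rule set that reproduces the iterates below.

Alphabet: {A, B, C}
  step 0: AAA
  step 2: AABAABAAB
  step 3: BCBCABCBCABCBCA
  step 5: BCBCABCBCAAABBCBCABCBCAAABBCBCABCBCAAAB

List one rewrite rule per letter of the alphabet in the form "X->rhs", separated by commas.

  step 2 ⇒ step 3: AABAABAAB ⇒ BC·BC·A·BC·BC·A·BC·BC·A
    A ↦ BC
    B ↦ A
    C ↦ AB  (constrained at step 3)

A->BC, B->A, C->AB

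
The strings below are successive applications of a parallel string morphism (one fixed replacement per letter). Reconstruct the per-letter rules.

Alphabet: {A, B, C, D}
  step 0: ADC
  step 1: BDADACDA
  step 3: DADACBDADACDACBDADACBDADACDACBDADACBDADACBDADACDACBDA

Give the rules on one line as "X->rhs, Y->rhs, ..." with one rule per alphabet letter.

  step 0 ⇒ step 1: ADC ⇒ BDA·DAC·DA
    A ↦ BDA
    C ↦ DA
    D ↦ DAC
    B ↦ C  (constrained at step 1)

A->BDA, B->C, C->DA, D->DAC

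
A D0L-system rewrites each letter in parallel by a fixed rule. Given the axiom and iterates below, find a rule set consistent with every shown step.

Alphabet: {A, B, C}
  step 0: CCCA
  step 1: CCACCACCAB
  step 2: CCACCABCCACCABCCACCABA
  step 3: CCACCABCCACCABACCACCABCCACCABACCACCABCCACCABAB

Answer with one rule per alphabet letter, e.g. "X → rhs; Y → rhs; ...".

  step 2 ⇒ step 3: CCACCABCCACCABCCACCABA ⇒ CCA·CCA·B·CCA·CCA·B·A·CCA·CCA·B·CCA·CCA·B·A·CCA·CCA·B·CCA·CCA·B·A·B
    A ↦ B
    B ↦ A
    C ↦ CCA

A->B, B->A, C->CCA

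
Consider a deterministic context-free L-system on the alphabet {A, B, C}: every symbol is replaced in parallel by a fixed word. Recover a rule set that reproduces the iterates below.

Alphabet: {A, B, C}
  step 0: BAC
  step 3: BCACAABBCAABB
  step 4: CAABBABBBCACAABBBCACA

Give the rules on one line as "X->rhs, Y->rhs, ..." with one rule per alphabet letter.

  step 3 ⇒ step 4: BCACAABBCAABB ⇒ CA·AB·B·AB·B·B·CA·CA·AB·B·B·CA·CA
    A ↦ B
    B ↦ CA
    C ↦ AB

A->B, B->CA, C->AB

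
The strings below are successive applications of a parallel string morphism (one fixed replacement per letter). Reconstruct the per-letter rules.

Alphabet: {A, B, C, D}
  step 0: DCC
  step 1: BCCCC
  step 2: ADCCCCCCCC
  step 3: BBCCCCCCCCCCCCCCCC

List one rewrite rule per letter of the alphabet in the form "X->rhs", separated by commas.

A->B, B->AD, C->CC, D->B

  step 2 ⇒ step 3: ADCCCCCCCC ⇒ B·B·CC·CC·CC·CC·CC·CC·CC·CC
    A ↦ B
    C ↦ CC
    D ↦ B
  step 1 ⇒ step 2: BCCCC ⇒ AD·CC·CC·CC·CC
    B ↦ AD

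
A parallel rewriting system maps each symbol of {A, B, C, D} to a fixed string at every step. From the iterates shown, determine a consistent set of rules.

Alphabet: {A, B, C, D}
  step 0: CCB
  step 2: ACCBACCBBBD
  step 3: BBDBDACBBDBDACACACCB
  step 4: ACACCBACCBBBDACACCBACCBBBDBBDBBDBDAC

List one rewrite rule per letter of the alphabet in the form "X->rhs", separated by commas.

  step 3 ⇒ step 4: BBDBDACBBDBDACACACCB ⇒ AC·AC·CB·AC·CB·B·BD·AC·AC·CB·AC·CB·B·BD·B·BD·B·BD·BD·AC
    A ↦ B
    B ↦ AC
    C ↦ BD
    D ↦ CB

A->B, B->AC, C->BD, D->CB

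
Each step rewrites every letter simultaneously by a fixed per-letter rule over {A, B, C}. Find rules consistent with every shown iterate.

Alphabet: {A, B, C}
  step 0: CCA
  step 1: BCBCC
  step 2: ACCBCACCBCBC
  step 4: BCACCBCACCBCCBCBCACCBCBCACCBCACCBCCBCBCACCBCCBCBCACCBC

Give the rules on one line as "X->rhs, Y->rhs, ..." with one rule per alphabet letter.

  step 1 ⇒ step 2: BCBCC ⇒ ACC·BC·ACC·BC·BC
    B ↦ ACC
    C ↦ BC
  step 0 ⇒ step 1: CCA ⇒ BC·BC·C
    A ↦ C

A->C, B->ACC, C->BC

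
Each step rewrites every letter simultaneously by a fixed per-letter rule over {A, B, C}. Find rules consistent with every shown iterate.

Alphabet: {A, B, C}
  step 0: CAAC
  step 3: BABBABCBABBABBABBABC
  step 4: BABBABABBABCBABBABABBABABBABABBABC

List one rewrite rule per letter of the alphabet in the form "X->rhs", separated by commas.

  step 3 ⇒ step 4: BABBABCBABBABBABBABC ⇒ BA·B·BA·BA·B·BA·BC·BA·B·BA·BA·B·BA·BA·B·BA·BA·B·BA·BC
    A ↦ B
    B ↦ BA
    C ↦ BC

A->B, B->BA, C->BC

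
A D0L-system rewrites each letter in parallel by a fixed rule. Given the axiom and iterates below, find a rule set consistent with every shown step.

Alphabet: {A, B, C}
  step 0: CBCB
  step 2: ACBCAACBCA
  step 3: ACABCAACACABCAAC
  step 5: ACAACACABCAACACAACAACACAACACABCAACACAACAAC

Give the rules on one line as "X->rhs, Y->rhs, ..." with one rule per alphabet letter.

  step 2 ⇒ step 3: ACBCAACBCA ⇒ AC·A·BC·A·AC·AC·A·BC·A·AC
    A ↦ AC
    B ↦ BC
    C ↦ A

A->AC, B->BC, C->A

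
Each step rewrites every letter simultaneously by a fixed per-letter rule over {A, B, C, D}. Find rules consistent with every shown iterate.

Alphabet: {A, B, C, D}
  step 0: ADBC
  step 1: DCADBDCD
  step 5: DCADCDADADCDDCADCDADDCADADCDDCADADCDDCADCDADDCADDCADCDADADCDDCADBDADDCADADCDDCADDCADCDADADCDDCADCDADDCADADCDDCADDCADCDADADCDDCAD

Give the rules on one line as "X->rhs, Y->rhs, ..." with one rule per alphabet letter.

  step 0 ⇒ step 1: ADBC ⇒ DC·AD·BD·CD
    A ↦ DC
    B ↦ BD
    C ↦ CD
    D ↦ AD

A->DC, B->BD, C->CD, D->AD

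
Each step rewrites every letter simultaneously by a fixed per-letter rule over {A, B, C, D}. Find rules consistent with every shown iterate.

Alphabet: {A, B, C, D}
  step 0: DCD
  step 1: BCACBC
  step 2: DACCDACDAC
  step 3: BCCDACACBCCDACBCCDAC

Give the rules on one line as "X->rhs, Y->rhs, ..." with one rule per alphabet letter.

A->CD, B->D, C->AC, D->BC

  step 2 ⇒ step 3: DACCDACDAC ⇒ BC·CD·AC·AC·BC·CD·AC·BC·CD·AC
    A ↦ CD
    C ↦ AC
    D ↦ BC
  step 1 ⇒ step 2: BCACBC ⇒ D·AC·CD·AC·D·AC
    B ↦ D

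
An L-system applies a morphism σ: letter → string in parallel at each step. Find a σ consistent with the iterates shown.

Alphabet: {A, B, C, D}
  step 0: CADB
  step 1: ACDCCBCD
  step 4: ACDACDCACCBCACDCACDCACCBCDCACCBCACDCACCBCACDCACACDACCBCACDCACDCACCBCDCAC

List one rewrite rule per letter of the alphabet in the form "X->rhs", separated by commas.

A->DC, B->D, C->AC, D->CBC

  step 0 ⇒ step 1: CADB ⇒ AC·DC·CBC·D
    A ↦ DC
    B ↦ D
    C ↦ AC
    D ↦ CBC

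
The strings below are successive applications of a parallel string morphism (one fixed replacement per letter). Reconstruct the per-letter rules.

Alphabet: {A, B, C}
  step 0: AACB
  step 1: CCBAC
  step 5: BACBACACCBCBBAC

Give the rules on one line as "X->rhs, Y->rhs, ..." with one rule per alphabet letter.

A->C, B->AC, C->B

  step 0 ⇒ step 1: AACB ⇒ C·C·B·AC
    A ↦ C
    B ↦ AC
    C ↦ B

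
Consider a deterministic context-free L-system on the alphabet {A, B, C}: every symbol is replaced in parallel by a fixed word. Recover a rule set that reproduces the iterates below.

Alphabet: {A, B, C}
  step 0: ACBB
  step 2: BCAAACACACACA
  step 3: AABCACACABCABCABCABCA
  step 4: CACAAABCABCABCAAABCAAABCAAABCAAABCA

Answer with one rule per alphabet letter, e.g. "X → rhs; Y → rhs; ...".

A->CA, B->AA, C->B

  step 3 ⇒ step 4: AABCACACABCABCABCABCA ⇒ CA·CA·AA·B·CA·B·CA·B·CA·AA·B·CA·AA·B·CA·AA·B·CA·AA·B·CA
    A ↦ CA
    B ↦ AA
    C ↦ B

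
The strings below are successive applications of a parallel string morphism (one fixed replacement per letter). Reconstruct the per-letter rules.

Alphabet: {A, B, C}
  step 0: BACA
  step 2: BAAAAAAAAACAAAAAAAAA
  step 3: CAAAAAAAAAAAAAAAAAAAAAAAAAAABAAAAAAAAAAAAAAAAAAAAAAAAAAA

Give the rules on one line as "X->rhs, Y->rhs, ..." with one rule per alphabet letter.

A->AAA, B->C, C->B

  step 2 ⇒ step 3: BAAAAAAAAACAAAAAAAAA ⇒ C·AAA·AAA·AAA·AAA·AAA·AAA·AAA·AAA·AAA·B·AAA·AAA·AAA·AAA·AAA·AAA·AAA·AAA·AAA
    A ↦ AAA
    B ↦ C
    C ↦ B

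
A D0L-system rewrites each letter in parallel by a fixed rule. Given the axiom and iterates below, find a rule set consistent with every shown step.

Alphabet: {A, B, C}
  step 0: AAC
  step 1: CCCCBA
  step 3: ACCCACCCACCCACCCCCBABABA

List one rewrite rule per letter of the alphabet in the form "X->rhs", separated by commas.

  step 0 ⇒ step 1: AAC ⇒ CC·CC·BA
    A ↦ CC
    C ↦ BA
    B ↦ AC  (constrained at step 1)

A->CC, B->AC, C->BA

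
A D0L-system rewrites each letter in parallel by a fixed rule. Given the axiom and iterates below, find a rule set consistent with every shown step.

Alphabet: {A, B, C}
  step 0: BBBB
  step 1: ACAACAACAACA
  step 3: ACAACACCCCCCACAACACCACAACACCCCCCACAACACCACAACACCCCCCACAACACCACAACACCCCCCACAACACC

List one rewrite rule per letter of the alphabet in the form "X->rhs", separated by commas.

A->BBC, B->ACA, C->CC

  step 0 ⇒ step 1: BBBB ⇒ ACA·ACA·ACA·ACA
    B ↦ ACA
    A ↦ BBC  (constrained at step 1)
    C ↦ CC  (constrained at step 1)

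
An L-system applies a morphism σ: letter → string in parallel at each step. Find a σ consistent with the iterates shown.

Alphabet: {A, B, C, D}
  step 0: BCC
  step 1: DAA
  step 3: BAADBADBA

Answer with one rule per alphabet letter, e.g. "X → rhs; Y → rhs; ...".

A->BA, B->D, C->A, D->AC

  step 0 ⇒ step 1: BCC ⇒ D·A·A
    B ↦ D
    C ↦ A
    A ↦ BA  (constrained at step 1)
    D ↦ AC  (constrained at step 1)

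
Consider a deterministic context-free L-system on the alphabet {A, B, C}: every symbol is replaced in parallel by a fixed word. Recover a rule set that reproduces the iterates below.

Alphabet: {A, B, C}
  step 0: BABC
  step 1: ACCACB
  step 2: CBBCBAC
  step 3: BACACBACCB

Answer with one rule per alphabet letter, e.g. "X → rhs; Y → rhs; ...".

  step 2 ⇒ step 3: CBBCBAC ⇒ B·AC·AC·B·AC·C·B
    A ↦ C
    B ↦ AC
    C ↦ B

A->C, B->AC, C->B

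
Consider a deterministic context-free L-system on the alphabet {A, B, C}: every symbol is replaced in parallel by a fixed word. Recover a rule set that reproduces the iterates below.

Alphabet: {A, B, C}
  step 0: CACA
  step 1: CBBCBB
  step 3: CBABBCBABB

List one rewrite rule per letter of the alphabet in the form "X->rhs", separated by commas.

A->B, B->A, C->CB

  step 0 ⇒ step 1: CACA ⇒ CB·B·CB·B
    A ↦ B
    C ↦ CB
    B ↦ A  (constrained at step 1)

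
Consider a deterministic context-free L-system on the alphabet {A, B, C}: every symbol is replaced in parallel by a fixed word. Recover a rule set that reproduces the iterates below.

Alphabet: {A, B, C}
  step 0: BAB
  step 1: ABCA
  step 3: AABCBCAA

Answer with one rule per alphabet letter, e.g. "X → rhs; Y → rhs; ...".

  step 0 ⇒ step 1: BAB ⇒ A·BC·A
    A ↦ BC
    B ↦ A
    C ↦ A  (constrained at step 1)

A->BC, B->A, C->A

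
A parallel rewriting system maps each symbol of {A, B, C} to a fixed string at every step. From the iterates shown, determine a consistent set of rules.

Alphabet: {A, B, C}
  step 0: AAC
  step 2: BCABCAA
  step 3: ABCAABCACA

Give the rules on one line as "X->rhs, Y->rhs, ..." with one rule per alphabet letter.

  step 2 ⇒ step 3: BCABCAA ⇒ A·B·CA·A·B·CA·CA
    A ↦ CA
    B ↦ A
    C ↦ B

A->CA, B->A, C->B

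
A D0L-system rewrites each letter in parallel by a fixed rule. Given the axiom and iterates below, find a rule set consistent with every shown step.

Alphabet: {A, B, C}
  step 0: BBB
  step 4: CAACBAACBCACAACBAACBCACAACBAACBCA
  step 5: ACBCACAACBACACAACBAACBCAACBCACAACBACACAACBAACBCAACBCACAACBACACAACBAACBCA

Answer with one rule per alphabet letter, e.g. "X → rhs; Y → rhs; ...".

A->CA, B->A, C->ACB

  step 4 ⇒ step 5: CAACBAACBCACAACBAACBCACAACBAACBCA ⇒ ACB·CA·CA·ACB·A·CA·CA·ACB·A·ACB·CA·ACB·CA·CA·ACB·A·CA·CA·ACB·A·ACB·CA·ACB·CA·CA·ACB·A·CA·CA·ACB·A·ACB·CA
    A ↦ CA
    B ↦ A
    C ↦ ACB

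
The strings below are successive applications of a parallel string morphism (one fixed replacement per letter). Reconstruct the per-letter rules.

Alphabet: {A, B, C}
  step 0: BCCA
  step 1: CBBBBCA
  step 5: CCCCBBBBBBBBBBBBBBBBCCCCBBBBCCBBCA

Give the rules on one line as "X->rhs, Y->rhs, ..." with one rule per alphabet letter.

  step 0 ⇒ step 1: BCCA ⇒ C·BB·BB·CA
    A ↦ CA
    B ↦ C
    C ↦ BB

A->CA, B->C, C->BB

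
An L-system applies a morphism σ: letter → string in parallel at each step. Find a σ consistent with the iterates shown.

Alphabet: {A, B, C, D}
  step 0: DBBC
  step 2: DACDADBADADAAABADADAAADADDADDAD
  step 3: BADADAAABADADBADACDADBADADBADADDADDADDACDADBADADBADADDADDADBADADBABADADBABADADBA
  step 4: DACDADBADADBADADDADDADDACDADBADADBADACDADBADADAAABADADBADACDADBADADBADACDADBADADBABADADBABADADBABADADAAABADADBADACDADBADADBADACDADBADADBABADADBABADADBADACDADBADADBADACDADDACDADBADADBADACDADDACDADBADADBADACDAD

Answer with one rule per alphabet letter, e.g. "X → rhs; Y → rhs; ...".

A->DAD, B->DAC, C->AAA, D->BA

  step 3 ⇒ step 4: BADADAAABADADBADACDADBADADBADADDADDADDACDADBADADBADADDADDADBADADBABADADBABADADBA ⇒ DAC·DAD·BA·DAD·BA·DAD·DAD·DAD·DAC·DAD·BA·DAD·BA·DAC·DAD·BA·DAD·AAA·BA·DAD·BA·DAC·DAD·BA·DAD·BA·DAC·DAD·BA·DAD·BA·BA·DAD·BA·BA·DAD·BA·BA·DAD·AAA·BA·DAD·BA·DAC·DAD·BA·DAD·BA·DAC·DAD·BA·DAD·BA·BA·DAD·BA·BA·DAD·BA·DAC·DAD·BA·DAD·BA·DAC·DAD·DAC·DAD·BA·DAD·BA·DAC·DAD·DAC·DAD·BA·DAD·BA·DAC·DAD
    A ↦ DAD
    B ↦ DAC
    C ↦ AAA
    D ↦ BA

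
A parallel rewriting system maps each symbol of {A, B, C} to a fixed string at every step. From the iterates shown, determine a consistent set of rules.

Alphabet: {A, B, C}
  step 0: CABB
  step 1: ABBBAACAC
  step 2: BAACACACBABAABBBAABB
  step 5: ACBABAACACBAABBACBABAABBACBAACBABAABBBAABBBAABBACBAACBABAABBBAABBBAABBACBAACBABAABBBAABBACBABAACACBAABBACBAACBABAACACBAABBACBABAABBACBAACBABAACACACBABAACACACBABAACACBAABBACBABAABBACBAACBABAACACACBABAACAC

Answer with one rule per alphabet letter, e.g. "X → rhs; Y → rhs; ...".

A->BA, B->AC, C->ABB

  step 1 ⇒ step 2: ABBBAACAC ⇒ BA·AC·AC·AC·BA·BA·ABB·BA·ABB
    A ↦ BA
    B ↦ AC
    C ↦ ABB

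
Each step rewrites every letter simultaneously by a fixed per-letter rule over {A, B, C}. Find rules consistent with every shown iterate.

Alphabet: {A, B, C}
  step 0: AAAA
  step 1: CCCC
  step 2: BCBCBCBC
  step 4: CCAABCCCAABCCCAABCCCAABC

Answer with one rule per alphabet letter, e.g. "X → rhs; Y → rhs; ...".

  step 1 ⇒ step 2: CCCC ⇒ BC·BC·BC·BC
    C ↦ BC
  step 0 ⇒ step 1: AAAA ⇒ C·C·C·C
    A ↦ C
    B ↦ AA  (constrained at step 2)

A->C, B->AA, C->BC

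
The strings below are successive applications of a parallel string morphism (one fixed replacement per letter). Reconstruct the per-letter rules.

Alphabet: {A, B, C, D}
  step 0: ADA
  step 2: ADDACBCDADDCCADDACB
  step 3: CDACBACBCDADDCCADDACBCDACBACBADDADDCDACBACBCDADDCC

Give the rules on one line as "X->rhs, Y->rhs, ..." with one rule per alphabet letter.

  step 2 ⇒ step 3: ADDACBCDADDCCADDACB ⇒ CD·ACB·ACB·CD·ADD·CC·ADD·ACB·CD·ACB·ACB·ADD·ADD·CD·ACB·ACB·CD·ADD·CC
    A ↦ CD
    B ↦ CC
    C ↦ ADD
    D ↦ ACB

A->CD, B->CC, C->ADD, D->ACB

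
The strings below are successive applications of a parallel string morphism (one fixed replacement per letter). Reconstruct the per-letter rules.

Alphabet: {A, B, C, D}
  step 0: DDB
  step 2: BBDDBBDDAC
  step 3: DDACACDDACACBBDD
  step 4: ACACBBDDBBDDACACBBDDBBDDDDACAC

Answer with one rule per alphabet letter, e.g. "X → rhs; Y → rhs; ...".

  step 3 ⇒ step 4: DDACACDDACACBBDD ⇒ AC·AC·BB·DD·BB·DD·AC·AC·BB·DD·BB·DD·D·D·AC·AC
    A ↦ BB
    B ↦ D
    C ↦ DD
    D ↦ AC

A->BB, B->D, C->DD, D->AC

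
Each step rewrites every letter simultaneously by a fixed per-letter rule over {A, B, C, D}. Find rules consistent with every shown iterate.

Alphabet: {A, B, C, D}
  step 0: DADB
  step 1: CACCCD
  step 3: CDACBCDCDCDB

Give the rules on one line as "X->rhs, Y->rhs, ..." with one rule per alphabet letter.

A->AC, B->CD, C->B, D->C

  step 0 ⇒ step 1: DADB ⇒ C·AC·C·CD
    A ↦ AC
    B ↦ CD
    D ↦ C
    C ↦ B  (constrained at step 1)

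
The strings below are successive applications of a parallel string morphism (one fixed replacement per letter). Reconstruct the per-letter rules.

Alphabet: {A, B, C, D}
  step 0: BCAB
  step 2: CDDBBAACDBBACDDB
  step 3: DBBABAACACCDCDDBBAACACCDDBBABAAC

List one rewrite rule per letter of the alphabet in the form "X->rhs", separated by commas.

A->CD, B->AC, C->DB, D->BA

  step 2 ⇒ step 3: CDDBBAACDBBACDDB ⇒ DB·BA·BA·AC·AC·CD·CD·DB·BA·AC·AC·CD·DB·BA·BA·AC
    A ↦ CD
    B ↦ AC
    C ↦ DB
    D ↦ BA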